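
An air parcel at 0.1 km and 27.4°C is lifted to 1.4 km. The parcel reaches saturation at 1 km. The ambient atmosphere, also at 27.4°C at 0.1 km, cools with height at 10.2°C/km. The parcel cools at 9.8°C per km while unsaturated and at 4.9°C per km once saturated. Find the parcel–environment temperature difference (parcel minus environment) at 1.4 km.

Parcel:
  Dry to 1000 m: -9.8 × 0.9 km = -8.82°C, so T = 18.58°C.
  Saturated to 1400 m: -4.9 × 0.4 km = -1.96°C, so T = 16.62°C.
Environment:
  Environment to 1400 m: -10.2 × 1.3 km = -13.26°C, so T = 14.14°C.
T_parcel − T_env = 16.62 − 14.14 = +2.48°C

+2.48°C (parcel warmer than environment)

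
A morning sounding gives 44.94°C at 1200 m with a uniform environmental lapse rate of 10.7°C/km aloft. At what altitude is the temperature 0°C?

Height above start = (44.94 − 0) / 10.7 = 4.2 km
Altitude = 1200 m + 4200 m = 5400 m

5400 m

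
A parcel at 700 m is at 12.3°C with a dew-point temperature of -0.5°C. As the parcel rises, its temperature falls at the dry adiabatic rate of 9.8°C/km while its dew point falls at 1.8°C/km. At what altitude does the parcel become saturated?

T and T_d converge at 9.8 − 1.8 = 8°C per km
Height above start = (12.3 − (-0.5)) / 8 = 1.6 km
LCL altitude = 700 m + 1600 m = 2300 m

2300 m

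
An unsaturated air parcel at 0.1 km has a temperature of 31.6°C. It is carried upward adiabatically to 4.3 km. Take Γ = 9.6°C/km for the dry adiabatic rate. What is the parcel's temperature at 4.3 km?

100 → 4300 m (dry adiabatic, 9.6°C/km): ΔT = -9.6 × 4.2 = -40.32°C → T = -8.72°C

-8.72°C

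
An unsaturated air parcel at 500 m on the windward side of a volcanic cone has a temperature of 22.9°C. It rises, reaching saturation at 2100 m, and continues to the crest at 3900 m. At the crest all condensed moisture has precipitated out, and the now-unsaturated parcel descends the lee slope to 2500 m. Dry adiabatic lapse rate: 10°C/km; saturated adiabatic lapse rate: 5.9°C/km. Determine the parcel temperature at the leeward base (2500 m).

500–2100 m, dry: Δz = 1.6 km ⇒ ΔT = -16°C; T = 6.9°C
2100–3900 m, saturated: Δz = 1.8 km ⇒ ΔT = -10.62°C; T = -3.72°C
3900–2500 m, dry descent: Δz = 1.4 km ⇒ ΔT = +14°C; T = 10.28°C

10.28°C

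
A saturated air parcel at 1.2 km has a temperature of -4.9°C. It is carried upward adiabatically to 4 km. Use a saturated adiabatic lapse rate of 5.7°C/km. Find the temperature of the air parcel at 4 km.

1200–4000 m, saturated adiabatic: Δz = 2.8 km ⇒ ΔT = -15.96°C; T = -20.86°C

-20.86°C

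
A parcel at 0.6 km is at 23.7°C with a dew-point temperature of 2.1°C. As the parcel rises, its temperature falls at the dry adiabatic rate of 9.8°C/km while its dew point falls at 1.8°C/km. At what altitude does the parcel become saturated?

T and T_d converge at 9.8 − 1.8 = 8°C per km
Height above start = (23.7 − 2.1) / 8 = 2.7 km
LCL altitude = 600 m + 2700 m = 3300 m

3.3 km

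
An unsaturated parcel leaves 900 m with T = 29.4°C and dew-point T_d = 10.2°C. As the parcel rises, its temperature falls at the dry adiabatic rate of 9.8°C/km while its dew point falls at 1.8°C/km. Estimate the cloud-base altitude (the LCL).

T and T_d converge at 9.8 − 1.8 = 8°C per km
Height above start = (29.4 − 10.2) / 8 = 2.4 km
LCL altitude = 900 m + 2400 m = 3300 m

3300 m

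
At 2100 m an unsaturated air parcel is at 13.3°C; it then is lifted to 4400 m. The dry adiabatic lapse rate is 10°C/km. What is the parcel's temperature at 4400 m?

Dry adiabatic to 4400 m: -10 × 2.3 km = -23°C, so T = -9.7°C.

-9.7°C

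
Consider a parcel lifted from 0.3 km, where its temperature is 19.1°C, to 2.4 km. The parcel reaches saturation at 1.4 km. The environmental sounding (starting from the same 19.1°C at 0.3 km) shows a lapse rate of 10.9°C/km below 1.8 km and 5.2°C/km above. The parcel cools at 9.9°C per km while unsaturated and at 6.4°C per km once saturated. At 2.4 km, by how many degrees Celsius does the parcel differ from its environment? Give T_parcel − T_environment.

+2.18°C (parcel warmer than environment)

Parcel:
  300–1400 m, dry: Δz = 1.1 km ⇒ ΔT = -10.89°C; T = 8.21°C
  1400–2400 m, saturated: Δz = 1 km ⇒ ΔT = -6.4°C; T = 1.81°C
Environment:
  300–1800 m, environment, lower layer: Δz = 1.5 km ⇒ ΔT = -16.35°C; T = 2.75°C
  1800–2400 m, environment, upper layer: Δz = 0.6 km ⇒ ΔT = -3.12°C; T = -0.37°C
T_parcel − T_env = 1.81 − (-0.37) = +2.18°C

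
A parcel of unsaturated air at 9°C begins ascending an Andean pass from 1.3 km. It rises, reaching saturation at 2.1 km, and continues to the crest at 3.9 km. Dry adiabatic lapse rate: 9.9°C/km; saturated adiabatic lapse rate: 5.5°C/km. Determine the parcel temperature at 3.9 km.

1300 → 2100 m (dry, 9.9°C/km): ΔT = -9.9 × 0.8 = -7.92°C → T = 1.08°C
2100 → 3900 m (saturated, 5.5°C/km): ΔT = -5.5 × 1.8 = -9.9°C → T = -8.82°C

-8.82°C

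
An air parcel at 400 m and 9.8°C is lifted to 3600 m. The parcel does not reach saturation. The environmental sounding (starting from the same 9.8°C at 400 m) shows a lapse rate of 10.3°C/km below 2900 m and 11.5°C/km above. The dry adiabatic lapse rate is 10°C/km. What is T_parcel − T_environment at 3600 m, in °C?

+1.8°C (parcel warmer than environment)

Parcel:
  From 400 m to 3600 m (dry): cools by 10 × 3.2 = 32°C, giving -22.2°C.
Environment:
  From 400 m to 2900 m (environment, lower layer): cools by 10.3 × 2.5 = 25.75°C, giving -15.95°C.
  From 2900 m to 3600 m (environment, upper layer): cools by 11.5 × 0.7 = 8.05°C, giving -24°C.
T_parcel − T_env = -22.2 − (-24) = +1.8°C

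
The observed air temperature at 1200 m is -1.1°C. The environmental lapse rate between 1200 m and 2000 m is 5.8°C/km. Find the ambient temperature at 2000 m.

-5.74°C

From 1200 m to 2000 m (environmental): cools by 5.8 × 0.8 = 4.64°C, giving -5.74°C.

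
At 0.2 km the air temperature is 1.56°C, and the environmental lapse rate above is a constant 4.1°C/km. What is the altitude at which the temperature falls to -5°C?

1.8 km

Height above start = (1.56 − (-5)) / 4.1 = 1.6 km
Altitude = 200 m + 1600 m = 1800 m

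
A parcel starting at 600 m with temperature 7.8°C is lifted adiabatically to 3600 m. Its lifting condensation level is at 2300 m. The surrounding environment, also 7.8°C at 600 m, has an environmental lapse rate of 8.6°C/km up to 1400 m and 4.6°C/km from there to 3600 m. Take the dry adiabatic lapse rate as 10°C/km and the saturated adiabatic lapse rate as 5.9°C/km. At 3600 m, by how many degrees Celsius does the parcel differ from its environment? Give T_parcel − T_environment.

Parcel:
  600 → 2300 m (dry, 10°C/km): ΔT = -10 × 1.7 = -17°C → T = -9.2°C
  2300 → 3600 m (saturated, 5.9°C/km): ΔT = -5.9 × 1.3 = -7.67°C → T = -16.87°C
Environment:
  600 → 1400 m (environment, lower layer, 8.6°C/km): ΔT = -8.6 × 0.8 = -6.88°C → T = 0.92°C
  1400 → 3600 m (environment, upper layer, 4.6°C/km): ΔT = -4.6 × 2.2 = -10.12°C → T = -9.2°C
T_parcel − T_env = -16.87 − (-9.2) = -7.67°C

-7.67°C (parcel cooler than environment)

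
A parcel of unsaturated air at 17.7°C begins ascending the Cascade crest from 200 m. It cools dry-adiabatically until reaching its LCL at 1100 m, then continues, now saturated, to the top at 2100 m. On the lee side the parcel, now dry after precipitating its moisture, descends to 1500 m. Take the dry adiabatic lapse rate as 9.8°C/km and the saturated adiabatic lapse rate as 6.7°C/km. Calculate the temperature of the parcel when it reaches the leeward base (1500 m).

200–1100 m, dry: Δz = 0.9 km ⇒ ΔT = -8.82°C; T = 8.88°C
1100–2100 m, saturated: Δz = 1 km ⇒ ΔT = -6.7°C; T = 2.18°C
2100–1500 m, dry descent: Δz = 0.6 km ⇒ ΔT = +5.88°C; T = 8.06°C

8.06°C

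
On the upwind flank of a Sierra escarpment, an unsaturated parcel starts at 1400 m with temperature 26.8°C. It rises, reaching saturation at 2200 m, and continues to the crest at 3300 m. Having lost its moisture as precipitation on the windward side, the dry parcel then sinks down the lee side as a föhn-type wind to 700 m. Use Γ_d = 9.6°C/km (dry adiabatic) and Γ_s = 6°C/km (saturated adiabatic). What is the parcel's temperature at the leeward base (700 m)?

37.48°C

Dry to 2200 m: -9.6 × 0.8 km = -7.68°C, so T = 19.12°C.
Saturated to 3300 m: -6 × 1.1 km = -6.6°C, so T = 12.52°C.
Dry descent to 700 m: +9.6 × 2.6 km = +24.96°C, so T = 37.48°C.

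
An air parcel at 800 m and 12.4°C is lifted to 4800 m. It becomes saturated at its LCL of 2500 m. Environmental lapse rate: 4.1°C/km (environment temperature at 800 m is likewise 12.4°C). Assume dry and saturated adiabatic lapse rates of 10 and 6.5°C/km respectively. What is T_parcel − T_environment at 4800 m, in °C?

Parcel:
  From 800 m to 2500 m (dry): cools by 10 × 1.7 = 17°C, giving -4.6°C.
  From 2500 m to 4800 m (saturated): cools by 6.5 × 2.3 = 14.95°C, giving -19.55°C.
Environment:
  From 800 m to 4800 m (environment): cools by 4.1 × 4 = 16.4°C, giving -4°C.
T_parcel − T_env = -19.55 − (-4) = -15.55°C

-15.55°C (parcel cooler than environment)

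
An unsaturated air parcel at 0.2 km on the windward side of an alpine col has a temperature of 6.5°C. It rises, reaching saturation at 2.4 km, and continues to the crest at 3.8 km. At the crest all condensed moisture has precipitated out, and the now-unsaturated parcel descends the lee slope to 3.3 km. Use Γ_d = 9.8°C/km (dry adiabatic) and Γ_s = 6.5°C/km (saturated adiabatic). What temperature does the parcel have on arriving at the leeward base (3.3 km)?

-19.26°C

200 → 2400 m (dry, 9.8°C/km): ΔT = -9.8 × 2.2 = -21.56°C → T = -15.06°C
2400 → 3800 m (saturated, 6.5°C/km): ΔT = -6.5 × 1.4 = -9.1°C → T = -24.16°C
3800 → 3300 m (dry descent, 9.8°C/km): ΔT = +9.8 × 0.5 = +4.9°C → T = -19.26°C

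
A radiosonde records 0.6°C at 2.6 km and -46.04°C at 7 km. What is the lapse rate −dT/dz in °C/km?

10.6°C/km

Γ = −ΔT/Δz = (0.6 − (-46.04)) / (7000 − 2600) m
  = 46.64°C / 4.4 km = 10.6°C/km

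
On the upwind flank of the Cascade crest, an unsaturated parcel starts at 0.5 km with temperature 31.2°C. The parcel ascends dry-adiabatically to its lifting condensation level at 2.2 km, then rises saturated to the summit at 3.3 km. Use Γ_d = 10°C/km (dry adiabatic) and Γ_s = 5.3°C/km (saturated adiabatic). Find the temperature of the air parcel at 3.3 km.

From 500 m to 2200 m (dry): cools by 10 × 1.7 = 17°C, giving 14.2°C.
From 2200 m to 3300 m (saturated): cools by 5.3 × 1.1 = 5.83°C, giving 8.37°C.

8.37°C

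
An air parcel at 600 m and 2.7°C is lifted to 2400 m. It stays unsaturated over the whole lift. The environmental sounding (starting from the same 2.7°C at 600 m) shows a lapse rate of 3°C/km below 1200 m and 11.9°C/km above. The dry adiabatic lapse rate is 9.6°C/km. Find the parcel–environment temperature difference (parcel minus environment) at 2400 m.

Parcel:
  Dry to 2400 m: -9.6 × 1.8 km = -17.28°C, so T = -14.58°C.
Environment:
  Environment, lower layer to 1200 m: -3 × 0.6 km = -1.8°C, so T = 0.9°C.
  Environment, upper layer to 2400 m: -11.9 × 1.2 km = -14.28°C, so T = -13.38°C.
T_parcel − T_env = -14.58 − (-13.38) = -1.2°C

-1.2°C (parcel cooler than environment)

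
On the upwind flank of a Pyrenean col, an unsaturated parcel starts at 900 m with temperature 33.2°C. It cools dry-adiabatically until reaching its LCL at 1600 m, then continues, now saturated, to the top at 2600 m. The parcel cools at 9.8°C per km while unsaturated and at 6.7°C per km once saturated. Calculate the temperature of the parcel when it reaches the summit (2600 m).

19.64°C

From 900 m to 1600 m (dry): cools by 9.8 × 0.7 = 6.86°C, giving 26.34°C.
From 1600 m to 2600 m (saturated): cools by 6.7 × 1 = 6.7°C, giving 19.64°C.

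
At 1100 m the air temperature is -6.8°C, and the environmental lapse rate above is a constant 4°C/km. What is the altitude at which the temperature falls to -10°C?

1900 m

Height above start = (-6.8 − (-10)) / 4 = 0.8 km
Altitude = 1100 m + 800 m = 1900 m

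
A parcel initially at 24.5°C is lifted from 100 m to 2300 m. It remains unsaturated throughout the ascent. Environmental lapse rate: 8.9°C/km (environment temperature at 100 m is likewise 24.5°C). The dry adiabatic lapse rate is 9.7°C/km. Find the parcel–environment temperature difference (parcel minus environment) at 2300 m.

Parcel:
  From 100 m to 2300 m (dry): cools by 9.7 × 2.2 = 21.34°C, giving 3.16°C.
Environment:
  From 100 m to 2300 m (environment): cools by 8.9 × 2.2 = 19.58°C, giving 4.92°C.
T_parcel − T_env = 3.16 − 4.92 = -1.76°C

-1.76°C (parcel cooler than environment)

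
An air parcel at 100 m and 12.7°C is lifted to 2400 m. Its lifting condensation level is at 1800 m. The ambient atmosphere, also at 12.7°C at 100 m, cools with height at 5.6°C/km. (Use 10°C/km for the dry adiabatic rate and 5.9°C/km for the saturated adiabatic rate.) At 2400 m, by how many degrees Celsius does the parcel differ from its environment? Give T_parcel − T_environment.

-7.66°C (parcel cooler than environment)

Parcel:
  100–1800 m, dry: Δz = 1.7 km ⇒ ΔT = -17°C; T = -4.3°C
  1800–2400 m, saturated: Δz = 0.6 km ⇒ ΔT = -3.54°C; T = -7.84°C
Environment:
  100–2400 m, environment: Δz = 2.3 km ⇒ ΔT = -12.88°C; T = -0.18°C
T_parcel − T_env = -7.84 − (-0.18) = -7.66°C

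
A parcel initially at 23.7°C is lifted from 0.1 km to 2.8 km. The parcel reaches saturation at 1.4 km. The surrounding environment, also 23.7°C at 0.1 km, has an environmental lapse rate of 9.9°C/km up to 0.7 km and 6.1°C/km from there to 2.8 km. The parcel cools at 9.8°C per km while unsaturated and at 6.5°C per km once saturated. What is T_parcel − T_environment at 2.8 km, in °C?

Parcel:
  100 → 1400 m (dry, 9.8°C/km): ΔT = -9.8 × 1.3 = -12.74°C → T = 10.96°C
  1400 → 2800 m (saturated, 6.5°C/km): ΔT = -6.5 × 1.4 = -9.1°C → T = 1.86°C
Environment:
  100 → 700 m (environment, lower layer, 9.9°C/km): ΔT = -9.9 × 0.6 = -5.94°C → T = 17.76°C
  700 → 2800 m (environment, upper layer, 6.1°C/km): ΔT = -6.1 × 2.1 = -12.81°C → T = 4.95°C
T_parcel − T_env = 1.86 − 4.95 = -3.09°C

-3.09°C (parcel cooler than environment)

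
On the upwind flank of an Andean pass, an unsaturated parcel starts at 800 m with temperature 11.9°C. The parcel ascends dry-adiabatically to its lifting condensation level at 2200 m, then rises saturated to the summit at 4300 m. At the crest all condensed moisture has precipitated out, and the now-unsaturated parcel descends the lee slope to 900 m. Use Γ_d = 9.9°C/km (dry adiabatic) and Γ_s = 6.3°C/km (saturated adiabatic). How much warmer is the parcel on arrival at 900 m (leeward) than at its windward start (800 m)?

800 → 2200 m (dry, 9.9°C/km): ΔT = -9.9 × 1.4 = -13.86°C → T = -1.96°C
2200 → 4300 m (saturated, 6.3°C/km): ΔT = -6.3 × 2.1 = -13.23°C → T = -15.19°C
4300 → 900 m (dry descent, 9.9°C/km): ΔT = +9.9 × 3.4 = +33.66°C → T = 18.47°C
Net change vs windward start: 18.47 − 11.9 = +6.57°C

+6.57°C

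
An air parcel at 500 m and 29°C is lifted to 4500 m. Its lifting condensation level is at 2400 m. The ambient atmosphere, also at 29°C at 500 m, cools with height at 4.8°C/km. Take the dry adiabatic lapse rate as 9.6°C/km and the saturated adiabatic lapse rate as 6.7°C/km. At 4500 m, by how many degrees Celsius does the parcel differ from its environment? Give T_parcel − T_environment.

-13.11°C (parcel cooler than environment)

Parcel:
  500 → 2400 m (dry, 9.6°C/km): ΔT = -9.6 × 1.9 = -18.24°C → T = 10.76°C
  2400 → 4500 m (saturated, 6.7°C/km): ΔT = -6.7 × 2.1 = -14.07°C → T = -3.31°C
Environment:
  500 → 4500 m (environment, 4.8°C/km): ΔT = -4.8 × 4 = -19.2°C → T = 9.8°C
T_parcel − T_env = -3.31 − 9.8 = -13.11°C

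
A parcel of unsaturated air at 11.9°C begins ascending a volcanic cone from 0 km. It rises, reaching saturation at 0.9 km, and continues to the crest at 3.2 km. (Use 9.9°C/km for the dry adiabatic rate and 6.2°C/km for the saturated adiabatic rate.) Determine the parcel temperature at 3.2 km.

Dry to 900 m: -9.9 × 0.9 km = -8.91°C, so T = 2.99°C.
Saturated to 3200 m: -6.2 × 2.3 km = -14.26°C, so T = -11.27°C.

-11.27°C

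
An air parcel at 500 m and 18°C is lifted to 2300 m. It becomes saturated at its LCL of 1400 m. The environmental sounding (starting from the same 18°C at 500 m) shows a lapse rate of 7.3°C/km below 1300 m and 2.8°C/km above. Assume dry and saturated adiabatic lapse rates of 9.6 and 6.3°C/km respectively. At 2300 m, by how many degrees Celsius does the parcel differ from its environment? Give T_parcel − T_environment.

Parcel:
  500 → 1400 m (dry, 9.6°C/km): ΔT = -9.6 × 0.9 = -8.64°C → T = 9.36°C
  1400 → 2300 m (saturated, 6.3°C/km): ΔT = -6.3 × 0.9 = -5.67°C → T = 3.69°C
Environment:
  500 → 1300 m (environment, lower layer, 7.3°C/km): ΔT = -7.3 × 0.8 = -5.84°C → T = 12.16°C
  1300 → 2300 m (environment, upper layer, 2.8°C/km): ΔT = -2.8 × 1 = -2.8°C → T = 9.36°C
T_parcel − T_env = 3.69 − 9.36 = -5.67°C

-5.67°C (parcel cooler than environment)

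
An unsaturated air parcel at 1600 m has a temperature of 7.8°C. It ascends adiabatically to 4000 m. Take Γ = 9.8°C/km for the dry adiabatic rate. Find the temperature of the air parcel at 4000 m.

-15.72°C

Dry adiabatic to 4000 m: -9.8 × 2.4 km = -23.52°C, so T = -15.72°C.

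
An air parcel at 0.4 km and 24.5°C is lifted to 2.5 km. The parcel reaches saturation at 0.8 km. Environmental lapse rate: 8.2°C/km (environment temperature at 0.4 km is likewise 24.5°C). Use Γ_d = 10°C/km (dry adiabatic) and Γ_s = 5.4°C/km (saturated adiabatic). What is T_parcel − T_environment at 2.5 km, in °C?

Parcel:
  400–800 m, dry: Δz = 0.4 km ⇒ ΔT = -4°C; T = 20.5°C
  800–2500 m, saturated: Δz = 1.7 km ⇒ ΔT = -9.18°C; T = 11.32°C
Environment:
  400–2500 m, environment: Δz = 2.1 km ⇒ ΔT = -17.22°C; T = 7.28°C
T_parcel − T_env = 11.32 − 7.28 = +4.04°C

+4.04°C (parcel warmer than environment)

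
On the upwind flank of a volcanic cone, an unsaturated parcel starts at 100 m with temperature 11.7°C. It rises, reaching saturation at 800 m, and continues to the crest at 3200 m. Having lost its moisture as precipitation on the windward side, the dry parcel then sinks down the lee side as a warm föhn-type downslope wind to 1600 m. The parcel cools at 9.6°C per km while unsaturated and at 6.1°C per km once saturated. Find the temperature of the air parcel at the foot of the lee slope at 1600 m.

5.7°C

100 → 800 m (dry, 9.6°C/km): ΔT = -9.6 × 0.7 = -6.72°C → T = 4.98°C
800 → 3200 m (saturated, 6.1°C/km): ΔT = -6.1 × 2.4 = -14.64°C → T = -9.66°C
3200 → 1600 m (dry descent, 9.6°C/km): ΔT = +9.6 × 1.6 = +15.36°C → T = 5.7°C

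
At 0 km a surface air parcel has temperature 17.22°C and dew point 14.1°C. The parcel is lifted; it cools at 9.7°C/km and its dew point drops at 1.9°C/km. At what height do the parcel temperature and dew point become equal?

T and T_d converge at 9.7 − 1.9 = 7.8°C per km
Height above start = (17.22 − 14.1) / 7.8 = 0.4 km
LCL altitude = 0 m + 400 m = 400 m

0.4 km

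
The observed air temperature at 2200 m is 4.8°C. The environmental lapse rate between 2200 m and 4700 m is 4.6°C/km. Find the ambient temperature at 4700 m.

Environmental to 4700 m: -4.6 × 2.5 km = -11.5°C, so T = -6.7°C.

-6.7°C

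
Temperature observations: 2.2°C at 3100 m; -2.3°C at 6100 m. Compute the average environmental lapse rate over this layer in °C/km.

1.5°C/km

Γ = −ΔT/Δz = (2.2 − (-2.3)) / (6100 − 3100) m
  = 4.5°C / 3 km = 1.5°C/km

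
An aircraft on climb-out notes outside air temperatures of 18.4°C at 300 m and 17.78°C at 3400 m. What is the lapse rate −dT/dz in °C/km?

Γ = −ΔT/Δz = (18.4 − 17.78) / (3400 − 300) m
  = 0.62°C / 3.1 km = 0.2°C/km

0.2°C/km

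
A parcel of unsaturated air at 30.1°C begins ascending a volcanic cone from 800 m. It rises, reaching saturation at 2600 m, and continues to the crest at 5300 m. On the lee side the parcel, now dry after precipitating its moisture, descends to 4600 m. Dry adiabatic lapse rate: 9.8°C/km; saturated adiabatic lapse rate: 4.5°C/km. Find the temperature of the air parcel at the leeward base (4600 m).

From 800 m to 2600 m (dry): cools by 9.8 × 1.8 = 17.64°C, giving 12.46°C.
From 2600 m to 5300 m (saturated): cools by 4.5 × 2.7 = 12.15°C, giving 0.31°C.
From 5300 m to 4600 m (dry descent): warms by 9.8 × 0.7 = 6.86°C, giving 7.17°C.

7.17°C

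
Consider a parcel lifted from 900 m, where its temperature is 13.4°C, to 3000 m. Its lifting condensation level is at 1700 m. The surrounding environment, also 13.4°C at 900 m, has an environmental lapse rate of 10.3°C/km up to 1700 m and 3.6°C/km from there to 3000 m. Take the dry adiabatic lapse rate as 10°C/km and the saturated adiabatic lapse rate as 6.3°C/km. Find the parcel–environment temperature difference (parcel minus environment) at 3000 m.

Parcel:
  Dry to 1700 m: -10 × 0.8 km = -8°C, so T = 5.4°C.
  Saturated to 3000 m: -6.3 × 1.3 km = -8.19°C, so T = -2.79°C.
Environment:
  Environment, lower layer to 1700 m: -10.3 × 0.8 km = -8.24°C, so T = 5.16°C.
  Environment, upper layer to 3000 m: -3.6 × 1.3 km = -4.68°C, so T = 0.48°C.
T_parcel − T_env = -2.79 − 0.48 = -3.27°C

-3.27°C (parcel cooler than environment)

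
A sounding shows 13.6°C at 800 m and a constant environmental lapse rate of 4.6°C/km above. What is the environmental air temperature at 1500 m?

Environmental to 1500 m: -4.6 × 0.7 km = -3.22°C, so T = 10.38°C.

10.38°C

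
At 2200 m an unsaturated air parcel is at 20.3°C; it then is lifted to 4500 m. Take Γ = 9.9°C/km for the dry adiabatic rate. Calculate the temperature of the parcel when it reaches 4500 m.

-2.47°C

Dry adiabatic to 4500 m: -9.9 × 2.3 km = -22.77°C, so T = -2.47°C.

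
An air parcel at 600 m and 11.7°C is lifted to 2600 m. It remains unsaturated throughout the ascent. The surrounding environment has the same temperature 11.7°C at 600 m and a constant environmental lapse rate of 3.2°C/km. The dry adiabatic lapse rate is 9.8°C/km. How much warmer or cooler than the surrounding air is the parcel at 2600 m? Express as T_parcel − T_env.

Parcel:
  600–2600 m, dry: Δz = 2 km ⇒ ΔT = -19.6°C; T = -7.9°C
Environment:
  600–2600 m, environment: Δz = 2 km ⇒ ΔT = -6.4°C; T = 5.3°C
T_parcel − T_env = -7.9 − 5.3 = -13.2°C

-13.2°C (parcel cooler than environment)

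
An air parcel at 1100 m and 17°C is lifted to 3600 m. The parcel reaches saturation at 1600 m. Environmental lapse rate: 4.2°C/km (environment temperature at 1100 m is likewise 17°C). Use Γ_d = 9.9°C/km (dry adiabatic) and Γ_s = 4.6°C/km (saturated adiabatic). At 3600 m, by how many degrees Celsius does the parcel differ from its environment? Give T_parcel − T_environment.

-3.65°C (parcel cooler than environment)

Parcel:
  1100 → 1600 m (dry, 9.9°C/km): ΔT = -9.9 × 0.5 = -4.95°C → T = 12.05°C
  1600 → 3600 m (saturated, 4.6°C/km): ΔT = -4.6 × 2 = -9.2°C → T = 2.85°C
Environment:
  1100 → 3600 m (environment, 4.2°C/km): ΔT = -4.2 × 2.5 = -10.5°C → T = 6.5°C
T_parcel − T_env = 2.85 − 6.5 = -3.65°C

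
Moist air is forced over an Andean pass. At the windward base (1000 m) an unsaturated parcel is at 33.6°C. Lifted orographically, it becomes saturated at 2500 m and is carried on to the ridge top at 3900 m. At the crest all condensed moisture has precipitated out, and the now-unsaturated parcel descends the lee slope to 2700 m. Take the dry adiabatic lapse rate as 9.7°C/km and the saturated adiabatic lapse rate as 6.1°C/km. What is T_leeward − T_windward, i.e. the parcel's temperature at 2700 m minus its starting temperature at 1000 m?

1000–2500 m, dry: Δz = 1.5 km ⇒ ΔT = -14.55°C; T = 19.05°C
2500–3900 m, saturated: Δz = 1.4 km ⇒ ΔT = -8.54°C; T = 10.51°C
3900–2700 m, dry descent: Δz = 1.2 km ⇒ ΔT = +11.64°C; T = 22.15°C
Net change vs windward start: 22.15 − 33.6 = -11.45°C

-11.45°C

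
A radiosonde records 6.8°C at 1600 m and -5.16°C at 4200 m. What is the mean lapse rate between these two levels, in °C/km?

4.6°C/km

Γ = −ΔT/Δz = (6.8 − (-5.16)) / (4200 − 1600) m
  = 11.96°C / 2.6 km = 4.6°C/km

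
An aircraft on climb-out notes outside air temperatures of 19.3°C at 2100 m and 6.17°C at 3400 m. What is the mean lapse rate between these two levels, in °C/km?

10.1°C/km

Γ = −ΔT/Δz = (19.3 − 6.17) / (3400 − 2100) m
  = 13.13°C / 1.3 km = 10.1°C/km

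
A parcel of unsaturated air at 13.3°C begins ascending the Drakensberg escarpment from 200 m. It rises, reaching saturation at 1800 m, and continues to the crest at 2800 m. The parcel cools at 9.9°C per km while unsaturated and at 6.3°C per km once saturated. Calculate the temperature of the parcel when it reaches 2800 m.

-8.84°C

From 200 m to 1800 m (dry): cools by 9.9 × 1.6 = 15.84°C, giving -2.54°C.
From 1800 m to 2800 m (saturated): cools by 6.3 × 1 = 6.3°C, giving -8.84°C.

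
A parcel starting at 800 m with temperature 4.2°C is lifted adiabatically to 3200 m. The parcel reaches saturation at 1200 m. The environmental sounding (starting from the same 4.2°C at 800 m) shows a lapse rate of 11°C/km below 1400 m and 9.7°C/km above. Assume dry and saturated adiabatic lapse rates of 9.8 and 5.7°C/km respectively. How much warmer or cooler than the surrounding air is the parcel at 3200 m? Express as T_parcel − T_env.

+8.74°C (parcel warmer than environment)

Parcel:
  Dry to 1200 m: -9.8 × 0.4 km = -3.92°C, so T = 0.28°C.
  Saturated to 3200 m: -5.7 × 2 km = -11.4°C, so T = -11.12°C.
Environment:
  Environment, lower layer to 1400 m: -11 × 0.6 km = -6.6°C, so T = -2.4°C.
  Environment, upper layer to 3200 m: -9.7 × 1.8 km = -17.46°C, so T = -19.86°C.
T_parcel − T_env = -11.12 − (-19.86) = +8.74°C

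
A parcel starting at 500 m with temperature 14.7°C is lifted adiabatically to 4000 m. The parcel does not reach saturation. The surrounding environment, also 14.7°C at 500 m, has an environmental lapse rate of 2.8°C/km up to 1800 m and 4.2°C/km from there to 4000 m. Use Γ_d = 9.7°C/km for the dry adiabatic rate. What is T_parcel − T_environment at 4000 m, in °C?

-21.07°C (parcel cooler than environment)

Parcel:
  500 → 4000 m (dry, 9.7°C/km): ΔT = -9.7 × 3.5 = -33.95°C → T = -19.25°C
Environment:
  500 → 1800 m (environment, lower layer, 2.8°C/km): ΔT = -2.8 × 1.3 = -3.64°C → T = 11.06°C
  1800 → 4000 m (environment, upper layer, 4.2°C/km): ΔT = -4.2 × 2.2 = -9.24°C → T = 1.82°C
T_parcel − T_env = -19.25 − 1.82 = -21.07°C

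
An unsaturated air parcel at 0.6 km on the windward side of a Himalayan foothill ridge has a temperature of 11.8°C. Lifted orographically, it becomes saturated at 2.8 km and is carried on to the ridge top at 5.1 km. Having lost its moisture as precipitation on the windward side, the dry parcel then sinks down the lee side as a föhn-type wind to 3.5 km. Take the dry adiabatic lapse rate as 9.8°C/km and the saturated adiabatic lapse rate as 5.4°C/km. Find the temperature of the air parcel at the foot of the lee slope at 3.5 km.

600–2800 m, dry: Δz = 2.2 km ⇒ ΔT = -21.56°C; T = -9.76°C
2800–5100 m, saturated: Δz = 2.3 km ⇒ ΔT = -12.42°C; T = -22.18°C
5100–3500 m, dry descent: Δz = 1.6 km ⇒ ΔT = +15.68°C; T = -6.5°C

-6.5°C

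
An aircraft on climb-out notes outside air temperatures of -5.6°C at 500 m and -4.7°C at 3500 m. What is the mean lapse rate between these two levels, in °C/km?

-0.3°C/km

Γ = −ΔT/Δz = (-5.6 − (-4.7)) / (3500 − 500) m
  = -0.9°C / 3 km = -0.3°C/km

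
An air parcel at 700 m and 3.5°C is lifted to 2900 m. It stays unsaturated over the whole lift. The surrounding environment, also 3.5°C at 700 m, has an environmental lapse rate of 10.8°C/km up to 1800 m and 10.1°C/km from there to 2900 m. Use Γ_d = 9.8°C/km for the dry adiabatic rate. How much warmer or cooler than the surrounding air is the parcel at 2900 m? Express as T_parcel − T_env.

Parcel:
  700 → 2900 m (dry, 9.8°C/km): ΔT = -9.8 × 2.2 = -21.56°C → T = -18.06°C
Environment:
  700 → 1800 m (environment, lower layer, 10.8°C/km): ΔT = -10.8 × 1.1 = -11.88°C → T = -8.38°C
  1800 → 2900 m (environment, upper layer, 10.1°C/km): ΔT = -10.1 × 1.1 = -11.11°C → T = -19.49°C
T_parcel − T_env = -18.06 − (-19.49) = +1.43°C

+1.43°C (parcel warmer than environment)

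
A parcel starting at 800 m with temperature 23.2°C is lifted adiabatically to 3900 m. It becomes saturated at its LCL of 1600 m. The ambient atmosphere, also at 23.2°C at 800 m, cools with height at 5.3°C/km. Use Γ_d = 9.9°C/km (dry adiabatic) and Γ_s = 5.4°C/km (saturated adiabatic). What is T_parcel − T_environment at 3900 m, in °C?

-3.91°C (parcel cooler than environment)

Parcel:
  800 → 1600 m (dry, 9.9°C/km): ΔT = -9.9 × 0.8 = -7.92°C → T = 15.28°C
  1600 → 3900 m (saturated, 5.4°C/km): ΔT = -5.4 × 2.3 = -12.42°C → T = 2.86°C
Environment:
  800 → 3900 m (environment, 5.3°C/km): ΔT = -5.3 × 3.1 = -16.43°C → T = 6.77°C
T_parcel − T_env = 2.86 − 6.77 = -3.91°C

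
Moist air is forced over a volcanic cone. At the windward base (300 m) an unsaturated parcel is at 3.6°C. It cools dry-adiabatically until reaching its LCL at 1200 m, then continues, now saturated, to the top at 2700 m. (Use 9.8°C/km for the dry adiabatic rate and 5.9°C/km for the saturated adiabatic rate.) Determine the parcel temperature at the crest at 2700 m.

-14.07°C

300–1200 m, dry: Δz = 0.9 km ⇒ ΔT = -8.82°C; T = -5.22°C
1200–2700 m, saturated: Δz = 1.5 km ⇒ ΔT = -8.85°C; T = -14.07°C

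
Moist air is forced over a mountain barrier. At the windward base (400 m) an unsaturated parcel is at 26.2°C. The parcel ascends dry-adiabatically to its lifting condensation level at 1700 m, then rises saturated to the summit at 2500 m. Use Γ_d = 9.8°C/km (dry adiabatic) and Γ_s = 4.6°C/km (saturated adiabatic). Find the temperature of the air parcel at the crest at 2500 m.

400 → 1700 m (dry, 9.8°C/km): ΔT = -9.8 × 1.3 = -12.74°C → T = 13.46°C
1700 → 2500 m (saturated, 4.6°C/km): ΔT = -4.6 × 0.8 = -3.68°C → T = 9.78°C

9.78°C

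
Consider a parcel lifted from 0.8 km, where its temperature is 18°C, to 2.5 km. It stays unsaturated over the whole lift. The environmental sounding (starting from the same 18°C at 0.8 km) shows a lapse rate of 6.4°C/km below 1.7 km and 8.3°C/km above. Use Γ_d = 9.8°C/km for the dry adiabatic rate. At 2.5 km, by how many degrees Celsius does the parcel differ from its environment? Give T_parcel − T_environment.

-4.26°C (parcel cooler than environment)

Parcel:
  Dry to 2500 m: -9.8 × 1.7 km = -16.66°C, so T = 1.34°C.
Environment:
  Environment, lower layer to 1700 m: -6.4 × 0.9 km = -5.76°C, so T = 12.24°C.
  Environment, upper layer to 2500 m: -8.3 × 0.8 km = -6.64°C, so T = 5.6°C.
T_parcel − T_env = 1.34 − 5.6 = -4.26°C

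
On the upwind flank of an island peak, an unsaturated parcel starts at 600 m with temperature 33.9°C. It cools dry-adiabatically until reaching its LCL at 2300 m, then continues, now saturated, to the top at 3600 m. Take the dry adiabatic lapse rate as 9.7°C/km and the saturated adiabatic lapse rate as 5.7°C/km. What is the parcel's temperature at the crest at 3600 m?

10°C

600 → 2300 m (dry, 9.7°C/km): ΔT = -9.7 × 1.7 = -16.49°C → T = 17.41°C
2300 → 3600 m (saturated, 5.7°C/km): ΔT = -5.7 × 1.3 = -7.41°C → T = 10°C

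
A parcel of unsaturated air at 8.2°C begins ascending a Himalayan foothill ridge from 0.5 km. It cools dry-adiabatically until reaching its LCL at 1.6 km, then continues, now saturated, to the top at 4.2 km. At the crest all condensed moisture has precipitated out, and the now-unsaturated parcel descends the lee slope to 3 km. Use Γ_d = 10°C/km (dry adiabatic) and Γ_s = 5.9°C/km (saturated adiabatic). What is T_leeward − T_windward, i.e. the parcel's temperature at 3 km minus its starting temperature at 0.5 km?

-14.34°C

From 500 m to 1600 m (dry): cools by 10 × 1.1 = 11°C, giving -2.8°C.
From 1600 m to 4200 m (saturated): cools by 5.9 × 2.6 = 15.34°C, giving -18.14°C.
From 4200 m to 3000 m (dry descent): warms by 10 × 1.2 = 12°C, giving -6.14°C.
Net change vs windward start: -6.14 − 8.2 = -14.34°C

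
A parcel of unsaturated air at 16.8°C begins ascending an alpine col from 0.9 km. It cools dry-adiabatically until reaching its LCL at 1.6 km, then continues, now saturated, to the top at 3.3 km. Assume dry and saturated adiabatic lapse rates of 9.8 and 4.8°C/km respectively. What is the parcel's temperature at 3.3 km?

From 900 m to 1600 m (dry): cools by 9.8 × 0.7 = 6.86°C, giving 9.94°C.
From 1600 m to 3300 m (saturated): cools by 4.8 × 1.7 = 8.16°C, giving 1.78°C.

1.78°C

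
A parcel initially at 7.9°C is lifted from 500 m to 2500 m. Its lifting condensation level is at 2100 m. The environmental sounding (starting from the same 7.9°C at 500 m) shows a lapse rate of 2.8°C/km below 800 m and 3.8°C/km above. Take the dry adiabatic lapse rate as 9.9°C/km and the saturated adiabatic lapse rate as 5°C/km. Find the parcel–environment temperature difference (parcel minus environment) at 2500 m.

Parcel:
  500 → 2100 m (dry, 9.9°C/km): ΔT = -9.9 × 1.6 = -15.84°C → T = -7.94°C
  2100 → 2500 m (saturated, 5°C/km): ΔT = -5 × 0.4 = -2°C → T = -9.94°C
Environment:
  500 → 800 m (environment, lower layer, 2.8°C/km): ΔT = -2.8 × 0.3 = -0.84°C → T = 7.06°C
  800 → 2500 m (environment, upper layer, 3.8°C/km): ΔT = -3.8 × 1.7 = -6.46°C → T = 0.6°C
T_parcel − T_env = -9.94 − 0.6 = -10.54°C

-10.54°C (parcel cooler than environment)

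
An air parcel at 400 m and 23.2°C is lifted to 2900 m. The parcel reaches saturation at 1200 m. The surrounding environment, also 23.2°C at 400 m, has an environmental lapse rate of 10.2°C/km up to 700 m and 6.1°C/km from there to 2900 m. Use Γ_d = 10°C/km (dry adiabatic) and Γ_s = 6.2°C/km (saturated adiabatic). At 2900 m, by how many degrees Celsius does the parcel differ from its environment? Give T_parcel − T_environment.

-2.06°C (parcel cooler than environment)

Parcel:
  From 400 m to 1200 m (dry): cools by 10 × 0.8 = 8°C, giving 15.2°C.
  From 1200 m to 2900 m (saturated): cools by 6.2 × 1.7 = 10.54°C, giving 4.66°C.
Environment:
  From 400 m to 700 m (environment, lower layer): cools by 10.2 × 0.3 = 3.06°C, giving 20.14°C.
  From 700 m to 2900 m (environment, upper layer): cools by 6.1 × 2.2 = 13.42°C, giving 6.72°C.
T_parcel − T_env = 4.66 − 6.72 = -2.06°C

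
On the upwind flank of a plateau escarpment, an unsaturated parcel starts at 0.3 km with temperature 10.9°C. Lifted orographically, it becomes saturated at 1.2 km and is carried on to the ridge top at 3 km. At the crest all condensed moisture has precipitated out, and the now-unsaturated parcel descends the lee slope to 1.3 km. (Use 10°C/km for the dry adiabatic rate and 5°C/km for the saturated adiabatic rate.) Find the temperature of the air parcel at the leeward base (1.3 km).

300–1200 m, dry: Δz = 0.9 km ⇒ ΔT = -9°C; T = 1.9°C
1200–3000 m, saturated: Δz = 1.8 km ⇒ ΔT = -9°C; T = -7.1°C
3000–1300 m, dry descent: Δz = 1.7 km ⇒ ΔT = +17°C; T = 9.9°C

9.9°C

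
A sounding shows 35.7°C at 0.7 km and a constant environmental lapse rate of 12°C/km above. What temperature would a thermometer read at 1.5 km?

26.1°C

700 → 1500 m (environmental, 12°C/km): ΔT = -12 × 0.8 = -9.6°C → T = 26.1°C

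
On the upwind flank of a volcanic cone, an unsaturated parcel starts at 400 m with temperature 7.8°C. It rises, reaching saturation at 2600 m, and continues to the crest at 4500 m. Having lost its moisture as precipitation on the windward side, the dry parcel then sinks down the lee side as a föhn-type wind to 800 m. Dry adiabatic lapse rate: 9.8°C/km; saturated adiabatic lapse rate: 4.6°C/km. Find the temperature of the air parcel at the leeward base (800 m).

Dry to 2600 m: -9.8 × 2.2 km = -21.56°C, so T = -13.76°C.
Saturated to 4500 m: -4.6 × 1.9 km = -8.74°C, so T = -22.5°C.
Dry descent to 800 m: +9.8 × 3.7 km = +36.26°C, so T = 13.76°C.

13.76°C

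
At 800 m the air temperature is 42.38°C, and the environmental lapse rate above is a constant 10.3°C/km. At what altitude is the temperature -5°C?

5400 m

Height above start = (42.38 − (-5)) / 10.3 = 4.6 km
Altitude = 800 m + 4600 m = 5400 m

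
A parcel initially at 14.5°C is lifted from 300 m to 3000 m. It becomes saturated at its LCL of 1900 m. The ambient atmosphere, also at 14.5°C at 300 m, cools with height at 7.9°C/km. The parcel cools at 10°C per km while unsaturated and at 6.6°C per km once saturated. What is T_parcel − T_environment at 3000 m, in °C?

-1.93°C (parcel cooler than environment)

Parcel:
  From 300 m to 1900 m (dry): cools by 10 × 1.6 = 16°C, giving -1.5°C.
  From 1900 m to 3000 m (saturated): cools by 6.6 × 1.1 = 7.26°C, giving -8.76°C.
Environment:
  From 300 m to 3000 m (environment): cools by 7.9 × 2.7 = 21.33°C, giving -6.83°C.
T_parcel − T_env = -8.76 − (-6.83) = -1.93°C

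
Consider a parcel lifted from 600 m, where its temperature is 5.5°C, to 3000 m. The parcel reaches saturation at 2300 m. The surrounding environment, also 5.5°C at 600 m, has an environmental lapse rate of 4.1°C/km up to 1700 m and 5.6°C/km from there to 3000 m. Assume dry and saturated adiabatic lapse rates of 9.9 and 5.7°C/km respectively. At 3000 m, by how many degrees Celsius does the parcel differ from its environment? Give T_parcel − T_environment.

Parcel:
  600 → 2300 m (dry, 9.9°C/km): ΔT = -9.9 × 1.7 = -16.83°C → T = -11.33°C
  2300 → 3000 m (saturated, 5.7°C/km): ΔT = -5.7 × 0.7 = -3.99°C → T = -15.32°C
Environment:
  600 → 1700 m (environment, lower layer, 4.1°C/km): ΔT = -4.1 × 1.1 = -4.51°C → T = 0.99°C
  1700 → 3000 m (environment, upper layer, 5.6°C/km): ΔT = -5.6 × 1.3 = -7.28°C → T = -6.29°C
T_parcel − T_env = -15.32 − (-6.29) = -9.03°C

-9.03°C (parcel cooler than environment)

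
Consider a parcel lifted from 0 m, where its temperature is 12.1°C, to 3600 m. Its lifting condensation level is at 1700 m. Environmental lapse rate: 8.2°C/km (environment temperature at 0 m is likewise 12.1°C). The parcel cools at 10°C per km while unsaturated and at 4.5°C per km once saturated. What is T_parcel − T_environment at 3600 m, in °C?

+3.97°C (parcel warmer than environment)

Parcel:
  0 → 1700 m (dry, 10°C/km): ΔT = -10 × 1.7 = -17°C → T = -4.9°C
  1700 → 3600 m (saturated, 4.5°C/km): ΔT = -4.5 × 1.9 = -8.55°C → T = -13.45°C
Environment:
  0 → 3600 m (environment, 8.2°C/km): ΔT = -8.2 × 3.6 = -29.52°C → T = -17.42°C
T_parcel − T_env = -13.45 − (-17.42) = +3.97°C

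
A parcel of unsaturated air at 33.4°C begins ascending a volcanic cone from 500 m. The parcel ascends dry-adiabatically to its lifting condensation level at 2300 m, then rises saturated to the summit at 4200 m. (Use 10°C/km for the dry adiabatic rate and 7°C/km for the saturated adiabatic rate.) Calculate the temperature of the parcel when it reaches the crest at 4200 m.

Dry to 2300 m: -10 × 1.8 km = -18°C, so T = 15.4°C.
Saturated to 4200 m: -7 × 1.9 km = -13.3°C, so T = 2.1°C.

2.1°C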